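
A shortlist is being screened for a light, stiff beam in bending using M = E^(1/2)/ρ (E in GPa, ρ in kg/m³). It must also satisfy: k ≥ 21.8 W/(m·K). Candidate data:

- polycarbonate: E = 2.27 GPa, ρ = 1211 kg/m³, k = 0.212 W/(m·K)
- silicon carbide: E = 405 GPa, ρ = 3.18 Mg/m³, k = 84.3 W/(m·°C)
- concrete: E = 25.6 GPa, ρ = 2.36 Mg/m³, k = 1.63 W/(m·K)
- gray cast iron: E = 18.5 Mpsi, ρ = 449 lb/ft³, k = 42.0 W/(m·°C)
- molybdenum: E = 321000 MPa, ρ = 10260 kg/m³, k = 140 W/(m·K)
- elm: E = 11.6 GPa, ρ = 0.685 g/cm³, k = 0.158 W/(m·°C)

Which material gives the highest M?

Screen on constraints: k ≥ 21.8 W/(m·K). Survivors: silicon carbide, gray cast iron, molybdenum.
After converting to SI:
  silicon carbide: E = 405.0 GPa, ρ = 3180 kg/m³
  gray cast iron: E = 127.6 GPa, ρ = 7192 kg/m³
  molybdenum: E = 321.0 GPa, ρ = 10260 kg/m³
  silicon carbide: M = 6.33×10⁻³
  molybdenum: M = 1.75×10⁻³
  gray cast iron: M = 1.57×10⁻³
Silicon carbide ranks first.

silicon carbide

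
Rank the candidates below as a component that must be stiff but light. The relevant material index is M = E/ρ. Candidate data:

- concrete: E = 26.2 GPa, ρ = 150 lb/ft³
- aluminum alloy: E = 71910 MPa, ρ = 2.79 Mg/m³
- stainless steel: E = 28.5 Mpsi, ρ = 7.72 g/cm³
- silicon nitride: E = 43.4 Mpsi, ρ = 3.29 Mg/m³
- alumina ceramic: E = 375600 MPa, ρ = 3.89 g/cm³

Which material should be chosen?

Convert each candidate to consistent units, then evaluate M:
  concrete: E = 26.20 GPa, ρ = 2403 kg/m³
  aluminum alloy: E = 71.91 GPa, ρ = 2790 kg/m³
  stainless steel: E = 196.5 GPa, ρ = 7720 kg/m³
  silicon nitride: E = 299.2 GPa, ρ = 3290 kg/m³
  alumina ceramic: E = 375.6 GPa, ρ = 3890 kg/m³
  alumina ceramic: M = 96.6 MN·m/kg
  silicon nitride: M = 91.0 MN·m/kg
  aluminum alloy: M = 25.8 MN·m/kg
  stainless steel: M = 25.5 MN·m/kg
  concrete: M = 10.9 MN·m/kg
Alumina ceramic has the largest M.

alumina ceramic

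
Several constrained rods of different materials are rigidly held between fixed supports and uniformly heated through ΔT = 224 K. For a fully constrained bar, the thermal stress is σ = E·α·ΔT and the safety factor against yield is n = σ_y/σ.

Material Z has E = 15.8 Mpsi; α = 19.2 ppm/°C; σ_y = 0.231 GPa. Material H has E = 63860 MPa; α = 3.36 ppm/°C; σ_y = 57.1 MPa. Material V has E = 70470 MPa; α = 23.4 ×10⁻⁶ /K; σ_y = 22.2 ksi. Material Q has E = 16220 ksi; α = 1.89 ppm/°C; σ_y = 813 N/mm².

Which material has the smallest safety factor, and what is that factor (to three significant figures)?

material V, n = 0.414

Converting E to GPa, α to ×10⁻⁶/K, σ_y to MPa, then σ and n for each:
  material Z: E = 108.9, α = 19.2, σ_y = 231.0 → σ = 469 MPa, n = 0.493
  material H: E = 63.86, α = 3.36, σ_y = 57.10 → σ = 48.1 MPa, n = 1.19
  material V: E = 70.47, α = 23.4, σ_y = 153.1 → σ = 369 MPa, n = 0.414
  material Q: E = 111.8, α = 1.89, σ_y = 813.0 → σ = 47.3 MPa, n = 17.2
The minimum is material V at n = 0.414.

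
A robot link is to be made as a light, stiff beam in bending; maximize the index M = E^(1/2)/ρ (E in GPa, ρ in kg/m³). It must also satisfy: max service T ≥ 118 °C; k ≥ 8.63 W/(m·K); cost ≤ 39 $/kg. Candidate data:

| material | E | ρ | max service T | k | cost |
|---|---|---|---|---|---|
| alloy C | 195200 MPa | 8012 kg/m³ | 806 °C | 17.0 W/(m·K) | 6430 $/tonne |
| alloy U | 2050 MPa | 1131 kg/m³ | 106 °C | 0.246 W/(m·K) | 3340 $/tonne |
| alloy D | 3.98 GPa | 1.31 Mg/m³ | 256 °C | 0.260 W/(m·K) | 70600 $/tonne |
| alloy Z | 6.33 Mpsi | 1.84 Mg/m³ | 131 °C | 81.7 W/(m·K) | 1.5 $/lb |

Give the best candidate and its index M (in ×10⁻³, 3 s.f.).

Screen on constraints: max service T ≥ 118 °C; k ≥ 8.63 W/(m·K); cost ≤ 39 $/kg. Survivors: alloy C, alloy Z.
After converting to SI:
  alloy C: E = 195.2 GPa, ρ = 8012 kg/m³
  alloy Z: E = 43.64 GPa, ρ = 1840 kg/m³
  alloy Z: M = 3.59×10⁻³
  alloy C: M = 1.74×10⁻³
The maximum is for alloy Z.

alloy Z, M = 3.59×10⁻³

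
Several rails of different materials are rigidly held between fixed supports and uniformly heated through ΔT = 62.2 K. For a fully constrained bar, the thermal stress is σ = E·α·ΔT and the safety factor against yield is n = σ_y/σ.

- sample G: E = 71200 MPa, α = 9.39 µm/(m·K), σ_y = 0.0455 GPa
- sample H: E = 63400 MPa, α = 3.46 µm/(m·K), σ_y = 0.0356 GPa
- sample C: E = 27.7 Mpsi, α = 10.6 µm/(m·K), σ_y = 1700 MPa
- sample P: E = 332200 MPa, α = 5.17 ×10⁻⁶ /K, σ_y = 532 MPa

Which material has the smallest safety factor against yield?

sample G

In consistent units (E in GPa, α in ×10⁻⁶/K, σ_y in MPa):
  sample G: E = 71.20, α = 9.39, σ_y = 45.50 → σ = 41.6 MPa, n = 1.09
  sample H: E = 63.40, α = 3.46, σ_y = 35.60 → σ = 13.6 MPa, n = 2.61
  sample C: E = 191.0, α = 10.6, σ_y = 1700 → σ = 126 MPa, n = 13.5
  sample P: E = 332.2, α = 5.17, σ_y = 532.0 → σ = 107 MPa, n = 4.98
Sample G has the lowest safety factor, n = 1.09.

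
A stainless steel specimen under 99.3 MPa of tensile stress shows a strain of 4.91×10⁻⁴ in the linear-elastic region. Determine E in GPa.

202 GPa

E = σ/ε = 99.3 MPa / 4.91×10⁻⁴ = 202200 MPa = 202 GPa.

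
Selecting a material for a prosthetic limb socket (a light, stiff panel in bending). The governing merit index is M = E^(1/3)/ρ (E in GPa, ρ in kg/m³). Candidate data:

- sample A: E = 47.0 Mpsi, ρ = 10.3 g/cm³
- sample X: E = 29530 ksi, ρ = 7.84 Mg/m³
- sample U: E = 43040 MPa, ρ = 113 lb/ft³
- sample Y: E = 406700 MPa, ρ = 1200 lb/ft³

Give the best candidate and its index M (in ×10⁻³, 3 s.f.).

Putting every candidate on a common basis:
  sample A: E = 324.1 GPa, ρ = 10300 kg/m³
  sample X: E = 203.6 GPa, ρ = 7840 kg/m³
  sample U: E = 43.04 GPa, ρ = 1810 kg/m³
  sample Y: E = 406.7 GPa, ρ = 19220 kg/m³
  sample U: M = 1.94×10⁻³
  sample X: M = 0.750×10⁻³
  sample A: M = 0.667×10⁻³
  sample Y: M = 0.385×10⁻³
Sample U ranks first.

sample U, M = 1.94×10⁻³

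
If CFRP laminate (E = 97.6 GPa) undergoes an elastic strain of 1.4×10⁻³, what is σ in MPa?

137 MPa

σ = E·ε = 97600 MPa × 1.4×10⁻³ = 137 MPa.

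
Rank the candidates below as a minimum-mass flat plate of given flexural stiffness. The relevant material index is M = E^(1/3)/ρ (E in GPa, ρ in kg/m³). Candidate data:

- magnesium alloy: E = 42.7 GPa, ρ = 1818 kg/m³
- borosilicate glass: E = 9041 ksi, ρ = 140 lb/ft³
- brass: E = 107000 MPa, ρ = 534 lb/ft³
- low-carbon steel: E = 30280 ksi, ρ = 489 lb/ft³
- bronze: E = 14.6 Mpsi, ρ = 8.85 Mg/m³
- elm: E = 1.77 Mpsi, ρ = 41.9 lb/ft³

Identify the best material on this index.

elm

After converting to SI:
  magnesium alloy: E = 42.70 GPa, ρ = 1818 kg/m³
  borosilicate glass: E = 62.34 GPa, ρ = 2243 kg/m³
  brass: E = 107.0 GPa, ρ = 8554 kg/m³
  low-carbon steel: E = 208.8 GPa, ρ = 7833 kg/m³
  bronze: E = 100.7 GPa, ρ = 8850 kg/m³
  elm: E = 12.20 GPa, ρ = 671.2 kg/m³
  elm: M = 3.43×10⁻³
  magnesium alloy: M = 1.92×10⁻³
  borosilicate glass: M = 1.77×10⁻³
  low-carbon steel: M = 0.757×10⁻³
  brass: M = 0.555×10⁻³
  bronze: M = 0.526×10⁻³
Elm ranks first.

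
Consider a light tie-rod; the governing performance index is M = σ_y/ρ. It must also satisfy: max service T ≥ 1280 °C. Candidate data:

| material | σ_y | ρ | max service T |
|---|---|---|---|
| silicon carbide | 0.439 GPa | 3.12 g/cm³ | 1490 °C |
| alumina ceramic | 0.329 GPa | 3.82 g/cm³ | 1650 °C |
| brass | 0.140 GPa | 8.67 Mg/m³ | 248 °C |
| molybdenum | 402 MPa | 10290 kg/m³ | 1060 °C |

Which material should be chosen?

Screen on constraints: max service T ≥ 1280 °C. Survivors: silicon carbide, alumina ceramic.
After converting to SI:
  silicon carbide: σ_y = 439.0 MPa, ρ = 3120 kg/m³
  alumina ceramic: σ_y = 329.0 MPa, ρ = 3820 kg/m³
  silicon carbide: M = 141 kN·m/kg
  alumina ceramic: M = 86.1 kN·m/kg
Highest index: silicon carbide.

silicon carbide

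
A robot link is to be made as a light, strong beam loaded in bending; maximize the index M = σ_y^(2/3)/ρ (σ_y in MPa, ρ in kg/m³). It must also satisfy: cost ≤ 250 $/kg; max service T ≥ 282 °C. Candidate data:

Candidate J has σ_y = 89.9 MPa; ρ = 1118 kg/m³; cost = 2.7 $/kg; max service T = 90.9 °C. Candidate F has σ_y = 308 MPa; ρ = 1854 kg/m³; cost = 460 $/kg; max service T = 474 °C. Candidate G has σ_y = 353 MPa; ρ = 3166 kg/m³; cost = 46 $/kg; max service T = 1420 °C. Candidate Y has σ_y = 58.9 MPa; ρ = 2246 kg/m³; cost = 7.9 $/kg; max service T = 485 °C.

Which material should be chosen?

candidate G

Screen on constraints: cost ≤ 250 $/kg; max service T ≥ 282 °C. Survivors: candidate G, candidate Y.
Per-candidate index values:
  candidate G: M = 15.8×10⁻³
  candidate Y: M = 6.74×10⁻³
Candidate G ranks first.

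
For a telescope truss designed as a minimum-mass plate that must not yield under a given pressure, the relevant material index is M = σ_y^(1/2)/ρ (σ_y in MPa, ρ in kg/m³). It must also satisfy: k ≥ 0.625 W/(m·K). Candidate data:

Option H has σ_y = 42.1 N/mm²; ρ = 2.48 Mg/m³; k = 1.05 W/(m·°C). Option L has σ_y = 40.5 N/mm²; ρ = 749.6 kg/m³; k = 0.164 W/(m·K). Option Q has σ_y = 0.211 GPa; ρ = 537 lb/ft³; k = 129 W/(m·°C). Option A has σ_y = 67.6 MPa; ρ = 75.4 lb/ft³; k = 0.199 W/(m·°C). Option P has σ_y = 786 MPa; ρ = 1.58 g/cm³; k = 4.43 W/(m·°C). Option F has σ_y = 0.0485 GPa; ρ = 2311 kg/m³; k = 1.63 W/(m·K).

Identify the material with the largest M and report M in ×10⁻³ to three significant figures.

Screen on constraints: k ≥ 0.625 W/(m·K). Survivors: option H, option Q, option P, option F.
In SI units:
  option H: σ_y = 42.10 MPa, ρ = 2480 kg/m³
  option Q: σ_y = 211.0 MPa, ρ = 8602 kg/m³
  option P: σ_y = 786.0 MPa, ρ = 1580 kg/m³
  option F: σ_y = 48.50 MPa, ρ = 2311 kg/m³
  option P: M = 17.7×10⁻³
  option F: M = 3.01×10⁻³
  option H: M = 2.62×10⁻³
  option Q: M = 1.69×10⁻³
Option P ranks first.

option P, M = 17.7×10⁻³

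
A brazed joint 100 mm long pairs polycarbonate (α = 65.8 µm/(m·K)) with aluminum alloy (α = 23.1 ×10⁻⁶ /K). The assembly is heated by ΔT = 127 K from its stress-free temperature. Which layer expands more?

α(polycarbonate) = 65.8×10⁻⁶/K vs α(aluminum alloy) = 23.1×10⁻⁶/K.
Higher α expands more for the same ΔT: polycarbonate.

polycarbonate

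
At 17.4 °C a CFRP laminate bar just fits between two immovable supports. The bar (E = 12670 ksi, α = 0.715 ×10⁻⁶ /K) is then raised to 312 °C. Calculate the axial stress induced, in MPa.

18.4 MPa

E = 12670 ksi = 87.36 GPa.
ΔT = 294.6 K. Constrained thermal stress σ = E·α·ΔT = 87.36×10³ MPa × 0.715×10⁻⁶ × 294.6 = 18.4 MPa (compressive).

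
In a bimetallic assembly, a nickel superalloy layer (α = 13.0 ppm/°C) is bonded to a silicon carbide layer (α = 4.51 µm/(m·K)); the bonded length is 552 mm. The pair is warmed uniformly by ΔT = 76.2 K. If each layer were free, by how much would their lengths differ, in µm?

357 µm

Δα = |13.0 − 4.51|×10⁻⁶/K = 8.49×10⁻⁶/K.
ΔL_mismatch = Δα·L·ΔT = 8.49×10⁻⁶ × 552.0 mm × 76.2 K = 357 µm.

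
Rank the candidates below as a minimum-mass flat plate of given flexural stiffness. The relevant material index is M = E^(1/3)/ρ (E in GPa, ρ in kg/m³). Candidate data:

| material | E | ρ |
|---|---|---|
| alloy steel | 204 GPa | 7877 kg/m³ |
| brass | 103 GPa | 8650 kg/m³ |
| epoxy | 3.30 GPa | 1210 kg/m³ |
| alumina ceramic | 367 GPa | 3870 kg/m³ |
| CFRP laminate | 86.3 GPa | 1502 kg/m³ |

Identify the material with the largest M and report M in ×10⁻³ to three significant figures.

CFRP laminate, M = 2.94×10⁻³

Evaluate M for each candidate:
  CFRP laminate: M = 2.94×10⁻³
  alumina ceramic: M = 1.85×10⁻³
  epoxy: M = 1.23×10⁻³
  alloy steel: M = 0.747×10⁻³
  brass: M = 0.542×10⁻³
CFRP laminate has the largest M.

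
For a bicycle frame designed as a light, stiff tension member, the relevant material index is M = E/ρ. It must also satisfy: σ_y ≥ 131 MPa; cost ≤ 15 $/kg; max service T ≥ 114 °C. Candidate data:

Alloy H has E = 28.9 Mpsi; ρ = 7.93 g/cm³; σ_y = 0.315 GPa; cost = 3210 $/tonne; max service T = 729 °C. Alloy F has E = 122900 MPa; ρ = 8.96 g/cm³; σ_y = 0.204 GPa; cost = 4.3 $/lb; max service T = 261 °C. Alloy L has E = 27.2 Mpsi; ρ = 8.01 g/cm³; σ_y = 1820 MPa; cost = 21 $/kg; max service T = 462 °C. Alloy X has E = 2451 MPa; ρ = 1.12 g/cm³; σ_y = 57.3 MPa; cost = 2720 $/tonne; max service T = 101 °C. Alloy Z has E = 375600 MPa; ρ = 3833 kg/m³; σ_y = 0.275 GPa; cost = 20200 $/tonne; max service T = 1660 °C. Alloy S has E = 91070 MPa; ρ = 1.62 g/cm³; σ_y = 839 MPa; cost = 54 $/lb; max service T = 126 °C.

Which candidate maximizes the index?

alloy H

Screen on constraints: σ_y ≥ 131 MPa; cost ≤ 15 $/kg; max service T ≥ 114 °C. Survivors: alloy H, alloy F.
In SI units:
  alloy H: E = 199.3 GPa, ρ = 7930 kg/m³
  alloy F: E = 122.9 GPa, ρ = 8960 kg/m³
  alloy H: M = 25.1 MN·m/kg
  alloy F: M = 13.7 MN·m/kg
Alloy H has the largest M.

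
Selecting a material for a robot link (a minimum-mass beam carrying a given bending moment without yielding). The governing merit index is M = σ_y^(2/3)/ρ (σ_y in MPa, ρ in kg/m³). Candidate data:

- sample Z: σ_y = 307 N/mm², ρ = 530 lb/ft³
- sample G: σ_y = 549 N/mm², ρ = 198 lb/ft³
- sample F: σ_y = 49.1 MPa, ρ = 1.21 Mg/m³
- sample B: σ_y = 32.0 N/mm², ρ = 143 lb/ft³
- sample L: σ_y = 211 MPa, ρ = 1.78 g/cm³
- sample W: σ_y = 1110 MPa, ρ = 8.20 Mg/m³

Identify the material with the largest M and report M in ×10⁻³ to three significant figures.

Putting every candidate on a common basis:
  sample Z: σ_y = 307.0 MPa, ρ = 8490 kg/m³
  sample G: σ_y = 549.0 MPa, ρ = 3172 kg/m³
  sample F: σ_y = 49.10 MPa, ρ = 1210 kg/m³
  sample B: σ_y = 32.00 MPa, ρ = 2291 kg/m³
  sample L: σ_y = 211.0 MPa, ρ = 1780 kg/m³
  sample W: σ_y = 1110 MPa, ρ = 8200 kg/m³
  sample G: M = 21.1×10⁻³
  sample L: M = 19.9×10⁻³
  sample W: M = 13.1×10⁻³
  sample F: M = 11.1×10⁻³
  sample Z: M = 5.36×10⁻³
  sample B: M = 4.40×10⁻³
The maximum is for sample G.

sample G, M = 21.1×10⁻³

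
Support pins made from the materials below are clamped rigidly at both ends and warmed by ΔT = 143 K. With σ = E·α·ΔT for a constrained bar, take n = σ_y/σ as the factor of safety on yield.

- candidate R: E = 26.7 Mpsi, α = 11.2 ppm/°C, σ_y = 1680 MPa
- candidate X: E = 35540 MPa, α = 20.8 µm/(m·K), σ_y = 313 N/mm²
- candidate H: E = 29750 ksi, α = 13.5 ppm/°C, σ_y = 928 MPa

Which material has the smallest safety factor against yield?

Converting E to GPa, α to ×10⁻⁶/K, σ_y to MPa, then σ and n for each:
  candidate R: E = 184.1, α = 11.2, σ_y = 1680 → σ = 295 MPa, n = 5.70
  candidate X: E = 35.54, α = 20.8, σ_y = 313.0 → σ = 106 MPa, n = 2.96
  candidate H: E = 205.1, α = 13.5, σ_y = 928.0 → σ = 396 MPa, n = 2.34
The minimum is candidate H at n = 2.34.

candidate H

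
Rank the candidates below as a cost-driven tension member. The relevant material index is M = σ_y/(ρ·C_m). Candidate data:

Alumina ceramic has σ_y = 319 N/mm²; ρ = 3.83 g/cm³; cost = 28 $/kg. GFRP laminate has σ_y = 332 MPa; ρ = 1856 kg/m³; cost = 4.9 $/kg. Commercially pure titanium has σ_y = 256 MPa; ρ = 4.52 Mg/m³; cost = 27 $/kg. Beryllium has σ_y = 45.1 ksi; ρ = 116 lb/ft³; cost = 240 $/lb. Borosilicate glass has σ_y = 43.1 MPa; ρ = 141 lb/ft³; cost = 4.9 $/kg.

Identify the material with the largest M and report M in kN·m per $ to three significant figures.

GFRP laminate, M = 36.5 kN·m per $

In SI units:
  alumina ceramic: σ_y = 319.0 MPa, ρ = 3830 kg/m³, cost = 28.00 $/kg
  GFRP laminate: σ_y = 332.0 MPa, ρ = 1856 kg/m³, cost = 4.900 $/kg
  commercially pure titanium: σ_y = 256.0 MPa, ρ = 4520 kg/m³, cost = 27.00 $/kg
  beryllium: σ_y = 311.0 MPa, ρ = 1858 kg/m³, cost = 529.1 $/kg
  borosilicate glass: σ_y = 43.10 MPa, ρ = 2259 kg/m³, cost = 4.900 $/kg
  GFRP laminate: M = 36.5 kN·m per $
  borosilicate glass: M = 3.89 kN·m per $
  alumina ceramic: M = 2.97 kN·m per $
  commercially pure titanium: M = 2.10 kN·m per $
  beryllium: M = 0.316 kN·m per $
GFRP laminate has the largest M.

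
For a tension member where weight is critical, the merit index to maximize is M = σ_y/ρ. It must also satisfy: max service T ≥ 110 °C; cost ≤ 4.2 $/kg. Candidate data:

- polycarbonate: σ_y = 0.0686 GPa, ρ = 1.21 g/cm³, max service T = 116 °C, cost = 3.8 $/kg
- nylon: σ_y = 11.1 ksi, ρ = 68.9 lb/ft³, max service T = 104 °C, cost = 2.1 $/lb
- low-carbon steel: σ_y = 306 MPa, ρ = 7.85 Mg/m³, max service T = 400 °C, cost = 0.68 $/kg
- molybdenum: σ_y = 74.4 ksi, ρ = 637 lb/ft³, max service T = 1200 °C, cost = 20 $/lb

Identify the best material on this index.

polycarbonate

Screen on constraints: max service T ≥ 110 °C; cost ≤ 4.2 $/kg. Survivors: polycarbonate, low-carbon steel.
Normalizing units and computing the index:
  polycarbonate: σ_y = 68.60 MPa, ρ = 1210 kg/m³
  low-carbon steel: σ_y = 306.0 MPa, ρ = 7850 kg/m³
  polycarbonate: M = 56.7 kN·m/kg
  low-carbon steel: M = 39.0 kN·m/kg
Highest index: polycarbonate.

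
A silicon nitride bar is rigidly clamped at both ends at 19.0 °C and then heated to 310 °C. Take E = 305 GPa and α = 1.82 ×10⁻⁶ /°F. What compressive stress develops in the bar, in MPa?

α = 1.82×10⁻⁶/°F × 9/5 = 3.28×10⁻⁶/K.
ΔT = 291.0 K. Constrained thermal stress σ = E·α·ΔT = 305.0×10³ MPa × 3.28×10⁻⁶ × 291.0 = 291 MPa (compressive).

291 MPa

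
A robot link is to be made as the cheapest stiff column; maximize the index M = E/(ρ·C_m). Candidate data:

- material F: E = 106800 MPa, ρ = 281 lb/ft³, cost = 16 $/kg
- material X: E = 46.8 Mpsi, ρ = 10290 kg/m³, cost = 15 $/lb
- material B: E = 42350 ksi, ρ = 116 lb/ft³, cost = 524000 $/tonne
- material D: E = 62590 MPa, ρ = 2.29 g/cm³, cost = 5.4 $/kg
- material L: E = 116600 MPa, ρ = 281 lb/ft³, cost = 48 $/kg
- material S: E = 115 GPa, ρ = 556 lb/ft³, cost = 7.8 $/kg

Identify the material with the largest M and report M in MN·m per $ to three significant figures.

material D, M = 5.06 MN·m per $

After converting to SI:
  material F: E = 106.8 GPa, ρ = 4501 kg/m³, cost = 16.00 $/kg
  material X: E = 322.7 GPa, ρ = 10290 kg/m³, cost = 33.07 $/kg
  material B: E = 292.0 GPa, ρ = 1858 kg/m³, cost = 524.0 $/kg
  material D: E = 62.59 GPa, ρ = 2290 kg/m³, cost = 5.400 $/kg
  material L: E = 116.6 GPa, ρ = 4501 kg/m³, cost = 48.00 $/kg
  material S: E = 115.0 GPa, ρ = 8906 kg/m³, cost = 7.800 $/kg
  material D: M = 5.06 MN·m per $
  material S: M = 1.66 MN·m per $
  material F: M = 1.48 MN·m per $
  material X: M = 0.948 MN·m per $
  material L: M = 0.540 MN·m per $
  material B: M = 0.300 MN·m per $
Highest index: material D.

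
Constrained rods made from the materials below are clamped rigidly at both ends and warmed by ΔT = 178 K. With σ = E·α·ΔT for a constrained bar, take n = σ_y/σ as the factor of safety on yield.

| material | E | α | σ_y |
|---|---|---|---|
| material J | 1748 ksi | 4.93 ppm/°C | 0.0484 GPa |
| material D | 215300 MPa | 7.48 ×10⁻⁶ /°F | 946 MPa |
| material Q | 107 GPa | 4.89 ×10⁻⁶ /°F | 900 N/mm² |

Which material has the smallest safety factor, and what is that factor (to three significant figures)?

material D, n = 1.83

In consistent units (E in GPa, α in ×10⁻⁶/K, σ_y in MPa):
  material J: E = 12.05, α = 4.93, σ_y = 48.40 → σ = 10.6 MPa, n = 4.58
  material D: E = 215.3, α = 13.5, σ_y = 946.0 → σ = 516 MPa, n = 1.83
  material Q: E = 107.0, α = 8.80, σ_y = 900.0 → σ = 168 MPa, n = 5.37
Material D has the lowest safety factor, n = 1.83.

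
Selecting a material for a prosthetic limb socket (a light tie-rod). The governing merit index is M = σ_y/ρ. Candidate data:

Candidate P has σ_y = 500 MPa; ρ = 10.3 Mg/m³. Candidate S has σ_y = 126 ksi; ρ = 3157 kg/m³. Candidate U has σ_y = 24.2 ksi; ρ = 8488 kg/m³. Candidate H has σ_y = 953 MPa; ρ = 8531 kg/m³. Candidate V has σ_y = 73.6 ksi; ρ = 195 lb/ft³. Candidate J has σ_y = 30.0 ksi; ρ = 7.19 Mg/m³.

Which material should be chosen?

In SI units:
  candidate P: σ_y = 500.0 MPa, ρ = 10300 kg/m³
  candidate S: σ_y = 868.7 MPa, ρ = 3157 kg/m³
  candidate U: σ_y = 166.9 MPa, ρ = 8488 kg/m³
  candidate H: σ_y = 953.0 MPa, ρ = 8531 kg/m³
  candidate V: σ_y = 507.5 MPa, ρ = 3124 kg/m³
  candidate J: σ_y = 206.8 MPa, ρ = 7190 kg/m³
  candidate S: M = 275 kN·m/kg
  candidate V: M = 162 kN·m/kg
  candidate H: M = 112 kN·m/kg
  candidate P: M = 48.5 kN·m/kg
  candidate J: M = 28.8 kN·m/kg
  candidate U: M = 19.7 kN·m/kg
Candidate S has the largest M.

candidate S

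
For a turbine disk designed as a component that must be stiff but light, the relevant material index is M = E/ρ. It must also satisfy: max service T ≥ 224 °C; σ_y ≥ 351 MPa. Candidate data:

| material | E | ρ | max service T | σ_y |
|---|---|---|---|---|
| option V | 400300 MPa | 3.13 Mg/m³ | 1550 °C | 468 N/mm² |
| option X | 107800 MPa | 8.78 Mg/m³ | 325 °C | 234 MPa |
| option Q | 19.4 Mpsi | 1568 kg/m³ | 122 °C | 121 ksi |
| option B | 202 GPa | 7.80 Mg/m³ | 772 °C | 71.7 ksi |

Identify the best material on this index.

option V

Screen on constraints: max service T ≥ 224 °C; σ_y ≥ 351 MPa. Survivors: option V, option B.
Normalizing units and computing the index:
  option V: E = 400.3 GPa, ρ = 3130 kg/m³
  option B: E = 202.0 GPa, ρ = 7800 kg/m³
  option V: M = 128 MN·m/kg
  option B: M = 25.9 MN·m/kg
Option V has the largest M.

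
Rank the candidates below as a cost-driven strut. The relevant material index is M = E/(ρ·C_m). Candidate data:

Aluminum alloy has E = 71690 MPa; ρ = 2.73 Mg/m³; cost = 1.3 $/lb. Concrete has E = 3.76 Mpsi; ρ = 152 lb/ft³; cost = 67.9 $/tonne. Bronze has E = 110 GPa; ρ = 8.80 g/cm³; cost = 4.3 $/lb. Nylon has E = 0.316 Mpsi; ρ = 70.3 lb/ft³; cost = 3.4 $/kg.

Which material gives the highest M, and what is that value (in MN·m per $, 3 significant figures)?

Normalizing units and computing the index:
  aluminum alloy: E = 71.69 GPa, ρ = 2730 kg/m³, cost = 2.866 $/kg
  concrete: E = 25.92 GPa, ρ = 2435 kg/m³, cost = 0.06790 $/kg
  bronze: E = 110.0 GPa, ρ = 8800 kg/m³, cost = 9.480 $/kg
  nylon: E = 2.179 GPa, ρ = 1126 kg/m³, cost = 3.400 $/kg
  concrete: M = 157 MN·m per $
  aluminum alloy: M = 9.16 MN·m per $
  bronze: M = 1.32 MN·m per $
  nylon: M = 0.569 MN·m per $
Concrete ranks first.

concrete, M = 157 MN·m per $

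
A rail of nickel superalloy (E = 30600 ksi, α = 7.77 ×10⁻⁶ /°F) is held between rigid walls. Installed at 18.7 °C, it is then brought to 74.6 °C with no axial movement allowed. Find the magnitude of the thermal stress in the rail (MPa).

165 MPa

E = 30600 ksi = 211.0 GPa.
α = 7.77×10⁻⁶/°F × 9/5 = 14.0×10⁻⁶/K.
ΔT = 55.90 K. Constrained thermal stress σ = E·α·ΔT = 211.0×10³ MPa × 14.0×10⁻⁶ × 55.90 = 165 MPa (compressive).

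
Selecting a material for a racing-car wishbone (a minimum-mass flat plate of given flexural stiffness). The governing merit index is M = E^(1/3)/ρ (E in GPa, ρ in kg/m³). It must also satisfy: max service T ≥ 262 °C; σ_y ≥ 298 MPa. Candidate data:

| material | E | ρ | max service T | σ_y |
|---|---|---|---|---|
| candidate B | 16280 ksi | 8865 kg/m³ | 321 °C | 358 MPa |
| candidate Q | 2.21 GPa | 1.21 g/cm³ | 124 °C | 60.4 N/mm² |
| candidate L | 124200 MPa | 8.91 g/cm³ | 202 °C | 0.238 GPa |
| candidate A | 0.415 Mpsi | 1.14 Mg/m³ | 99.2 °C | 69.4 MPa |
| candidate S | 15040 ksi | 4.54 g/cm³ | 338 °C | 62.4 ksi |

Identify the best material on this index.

Screen on constraints: max service T ≥ 262 °C; σ_y ≥ 298 MPa. Survivors: candidate B, candidate S.
Convert each candidate to consistent units, then evaluate M:
  candidate B: E = 112.2 GPa, ρ = 8865 kg/m³
  candidate S: E = 103.7 GPa, ρ = 4540 kg/m³
  candidate S: M = 1.03×10⁻³
  candidate B: M = 0.544×10⁻³
Highest index: candidate S.

candidate S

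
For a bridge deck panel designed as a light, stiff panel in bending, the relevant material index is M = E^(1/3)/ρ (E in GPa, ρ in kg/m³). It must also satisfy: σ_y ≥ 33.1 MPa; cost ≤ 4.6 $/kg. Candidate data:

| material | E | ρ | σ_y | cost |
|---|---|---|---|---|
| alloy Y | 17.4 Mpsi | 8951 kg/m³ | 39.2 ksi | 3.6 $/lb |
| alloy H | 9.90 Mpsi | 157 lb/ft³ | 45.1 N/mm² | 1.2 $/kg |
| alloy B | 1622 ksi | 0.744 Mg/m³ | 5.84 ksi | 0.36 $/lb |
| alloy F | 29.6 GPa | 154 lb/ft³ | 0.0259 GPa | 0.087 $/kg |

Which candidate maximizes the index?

Screen on constraints: σ_y ≥ 33.1 MPa; cost ≤ 4.6 $/kg. Survivors: alloy H, alloy B.
In SI units:
  alloy H: E = 68.26 GPa, ρ = 2515 kg/m³
  alloy B: E = 11.18 GPa, ρ = 744.0 kg/m³
  alloy B: M = 3.01×10⁻³
  alloy H: M = 1.63×10⁻³
Alloy B ranks first.

alloy B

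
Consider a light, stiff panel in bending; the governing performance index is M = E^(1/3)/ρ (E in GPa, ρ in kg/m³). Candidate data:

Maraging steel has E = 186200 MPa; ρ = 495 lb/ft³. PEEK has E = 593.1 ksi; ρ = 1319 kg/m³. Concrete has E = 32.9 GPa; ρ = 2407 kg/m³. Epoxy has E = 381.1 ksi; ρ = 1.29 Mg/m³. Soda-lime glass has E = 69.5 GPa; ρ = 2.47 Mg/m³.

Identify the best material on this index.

soda-lime glass

Putting every candidate on a common basis:
  maraging steel: E = 186.2 GPa, ρ = 7929 kg/m³
  PEEK: E = 4.089 GPa, ρ = 1319 kg/m³
  concrete: E = 32.90 GPa, ρ = 2407 kg/m³
  epoxy: E = 2.628 GPa, ρ = 1290 kg/m³
  soda-lime glass: E = 69.50 GPa, ρ = 2470 kg/m³
  soda-lime glass: M = 1.66×10⁻³
  concrete: M = 1.33×10⁻³
  PEEK: M = 1.21×10⁻³
  epoxy: M = 1.07×10⁻³
  maraging steel: M = 0.720×10⁻³
Soda-lime glass has the largest M.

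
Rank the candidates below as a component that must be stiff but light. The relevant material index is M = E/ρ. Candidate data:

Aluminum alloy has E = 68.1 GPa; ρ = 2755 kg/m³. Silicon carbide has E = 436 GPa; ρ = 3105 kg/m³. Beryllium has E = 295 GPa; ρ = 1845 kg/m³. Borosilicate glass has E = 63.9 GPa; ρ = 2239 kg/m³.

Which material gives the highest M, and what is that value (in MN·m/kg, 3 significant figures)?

Per-candidate index values:
  beryllium: M = 160 MN·m/kg
  silicon carbide: M = 140 MN·m/kg
  borosilicate glass: M = 28.5 MN·m/kg
  aluminum alloy: M = 24.7 MN·m/kg
Beryllium ranks first.

beryllium, M = 160 MN·m/kg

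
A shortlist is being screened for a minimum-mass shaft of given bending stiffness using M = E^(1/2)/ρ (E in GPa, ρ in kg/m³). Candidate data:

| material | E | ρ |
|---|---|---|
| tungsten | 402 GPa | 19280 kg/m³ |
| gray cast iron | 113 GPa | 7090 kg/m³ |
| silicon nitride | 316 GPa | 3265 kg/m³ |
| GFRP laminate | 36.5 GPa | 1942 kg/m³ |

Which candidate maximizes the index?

silicon nitride

Computing M directly (units already consistent):
  silicon nitride: M = 5.44×10⁻³
  GFRP laminate: M = 3.11×10⁻³
  gray cast iron: M = 1.50×10⁻³
  tungsten: M = 1.04×10⁻³
Silicon nitride ranks first.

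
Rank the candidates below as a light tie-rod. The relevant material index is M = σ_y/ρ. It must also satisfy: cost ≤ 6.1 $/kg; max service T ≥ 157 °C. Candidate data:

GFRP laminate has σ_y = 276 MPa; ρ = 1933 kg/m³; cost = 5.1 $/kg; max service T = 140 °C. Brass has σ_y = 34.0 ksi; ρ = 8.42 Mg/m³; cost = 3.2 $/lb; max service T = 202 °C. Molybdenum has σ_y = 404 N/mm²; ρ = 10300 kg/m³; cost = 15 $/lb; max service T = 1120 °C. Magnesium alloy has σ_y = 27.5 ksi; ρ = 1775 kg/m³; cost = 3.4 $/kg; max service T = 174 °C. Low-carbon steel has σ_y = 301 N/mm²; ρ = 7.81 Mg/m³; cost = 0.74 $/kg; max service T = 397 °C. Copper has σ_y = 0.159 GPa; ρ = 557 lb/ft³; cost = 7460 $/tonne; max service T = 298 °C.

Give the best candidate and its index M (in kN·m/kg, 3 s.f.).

Screen on constraints: cost ≤ 6.1 $/kg; max service T ≥ 157 °C. Survivors: magnesium alloy, low-carbon steel.
After converting to SI:
  magnesium alloy: σ_y = 189.6 MPa, ρ = 1775 kg/m³
  low-carbon steel: σ_y = 301.0 MPa, ρ = 7810 kg/m³
  magnesium alloy: M = 107 kN·m/kg
  low-carbon steel: M = 38.5 kN·m/kg
Highest index: magnesium alloy.

magnesium alloy, M = 107 kN·m/kg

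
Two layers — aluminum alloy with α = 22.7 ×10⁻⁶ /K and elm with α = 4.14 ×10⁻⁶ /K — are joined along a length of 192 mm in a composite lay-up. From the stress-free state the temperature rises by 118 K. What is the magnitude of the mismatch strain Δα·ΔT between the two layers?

2.19×10⁻³

Δα = |22.7 − 4.14|×10⁻⁶/K = 18.6×10⁻⁶/K.
Mismatch strain = Δα·ΔT = 18.6×10⁻⁶ × 118.0 = 2.19×10⁻³.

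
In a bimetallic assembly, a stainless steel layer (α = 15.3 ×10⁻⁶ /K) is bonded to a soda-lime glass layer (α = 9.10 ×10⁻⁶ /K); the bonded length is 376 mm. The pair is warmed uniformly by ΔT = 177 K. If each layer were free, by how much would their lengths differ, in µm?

413 µm

Δα = |15.3 − 9.10|×10⁻⁶/K = 6.20×10⁻⁶/K.
ΔL_mismatch = Δα·L·ΔT = 6.20×10⁻⁶ × 376.0 mm × 177.0 K = 413 µm.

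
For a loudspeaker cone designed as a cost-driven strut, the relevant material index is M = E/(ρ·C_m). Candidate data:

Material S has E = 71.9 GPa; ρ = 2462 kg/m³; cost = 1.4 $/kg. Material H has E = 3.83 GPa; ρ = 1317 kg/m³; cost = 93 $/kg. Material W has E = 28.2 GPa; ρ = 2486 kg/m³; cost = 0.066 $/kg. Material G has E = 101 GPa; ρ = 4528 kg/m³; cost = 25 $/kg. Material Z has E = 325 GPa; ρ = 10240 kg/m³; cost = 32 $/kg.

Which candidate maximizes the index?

material W

Per-candidate index values:
  material W: M = 172 MN·m per $
  material S: M = 20.9 MN·m per $
  material Z: M = 0.992 MN·m per $
  material G: M = 0.892 MN·m per $
  material H: M = 0.0313 MN·m per $
The maximum is for material W.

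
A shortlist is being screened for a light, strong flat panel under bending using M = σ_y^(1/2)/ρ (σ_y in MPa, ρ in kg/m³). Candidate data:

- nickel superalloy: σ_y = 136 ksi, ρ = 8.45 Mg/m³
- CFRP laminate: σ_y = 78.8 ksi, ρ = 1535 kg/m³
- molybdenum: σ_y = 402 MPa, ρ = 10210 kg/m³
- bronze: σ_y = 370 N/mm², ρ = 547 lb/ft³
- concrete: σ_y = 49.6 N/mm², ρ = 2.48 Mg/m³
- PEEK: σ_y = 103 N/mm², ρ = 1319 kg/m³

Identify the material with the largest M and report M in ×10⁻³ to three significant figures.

CFRP laminate, M = 15.2×10⁻³

Normalizing units and computing the index:
  nickel superalloy: σ_y = 937.7 MPa, ρ = 8450 kg/m³
  CFRP laminate: σ_y = 543.3 MPa, ρ = 1535 kg/m³
  molybdenum: σ_y = 402.0 MPa, ρ = 10210 kg/m³
  bronze: σ_y = 370.0 MPa, ρ = 8762 kg/m³
  concrete: σ_y = 49.60 MPa, ρ = 2480 kg/m³
  PEEK: σ_y = 103.0 MPa, ρ = 1319 kg/m³
  CFRP laminate: M = 15.2×10⁻³
  PEEK: M = 7.69×10⁻³
  nickel superalloy: M = 3.62×10⁻³
  concrete: M = 2.84×10⁻³
  bronze: M = 2.20×10⁻³
  molybdenum: M = 1.96×10⁻³
CFRP laminate ranks first.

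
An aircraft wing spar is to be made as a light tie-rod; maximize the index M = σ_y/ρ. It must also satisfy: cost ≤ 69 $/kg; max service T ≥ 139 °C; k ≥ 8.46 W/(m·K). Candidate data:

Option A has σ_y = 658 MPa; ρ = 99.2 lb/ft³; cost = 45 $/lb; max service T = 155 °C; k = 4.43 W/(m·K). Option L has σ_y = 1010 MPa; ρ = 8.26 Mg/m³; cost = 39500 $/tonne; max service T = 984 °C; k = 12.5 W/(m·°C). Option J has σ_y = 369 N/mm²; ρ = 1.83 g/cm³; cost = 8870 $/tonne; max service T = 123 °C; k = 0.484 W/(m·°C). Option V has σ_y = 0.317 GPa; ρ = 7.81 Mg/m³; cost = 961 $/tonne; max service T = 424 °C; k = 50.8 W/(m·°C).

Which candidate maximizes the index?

Screen on constraints: cost ≤ 69 $/kg; max service T ≥ 139 °C; k ≥ 8.46 W/(m·K). Survivors: option L, option V.
Putting every candidate on a common basis:
  option L: σ_y = 1010 MPa, ρ = 8260 kg/m³
  option V: σ_y = 317.0 MPa, ρ = 7810 kg/m³
  option L: M = 122 kN·m/kg
  option V: M = 40.6 kN·m/kg
The maximum is for option L.

option L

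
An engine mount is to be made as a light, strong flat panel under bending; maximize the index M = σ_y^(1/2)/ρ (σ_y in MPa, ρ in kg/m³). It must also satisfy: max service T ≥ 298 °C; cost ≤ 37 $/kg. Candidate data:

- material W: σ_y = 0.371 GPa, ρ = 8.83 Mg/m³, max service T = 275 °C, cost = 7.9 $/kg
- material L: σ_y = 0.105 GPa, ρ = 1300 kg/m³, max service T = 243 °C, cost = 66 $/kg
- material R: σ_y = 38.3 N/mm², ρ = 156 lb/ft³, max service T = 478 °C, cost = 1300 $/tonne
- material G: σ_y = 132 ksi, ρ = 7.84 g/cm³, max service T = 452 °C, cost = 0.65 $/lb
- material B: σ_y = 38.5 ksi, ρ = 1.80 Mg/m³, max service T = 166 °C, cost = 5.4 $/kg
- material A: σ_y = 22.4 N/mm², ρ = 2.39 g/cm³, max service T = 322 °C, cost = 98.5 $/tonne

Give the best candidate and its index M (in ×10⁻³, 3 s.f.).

material G, M = 3.85×10⁻³

Screen on constraints: max service T ≥ 298 °C; cost ≤ 37 $/kg. Survivors: material R, material G, material A.
Normalizing units and computing the index:
  material R: σ_y = 38.30 MPa, ρ = 2499 kg/m³
  material G: σ_y = 910.1 MPa, ρ = 7840 kg/m³
  material A: σ_y = 22.40 MPa, ρ = 2390 kg/m³
  material G: M = 3.85×10⁻³
  material R: M = 2.48×10⁻³
  material A: M = 1.98×10⁻³
Material G ranks first.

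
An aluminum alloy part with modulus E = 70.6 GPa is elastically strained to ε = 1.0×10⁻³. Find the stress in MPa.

70.6 MPa

σ = E·ε = 70600 MPa × 1.0×10⁻³ = 70.6 MPa.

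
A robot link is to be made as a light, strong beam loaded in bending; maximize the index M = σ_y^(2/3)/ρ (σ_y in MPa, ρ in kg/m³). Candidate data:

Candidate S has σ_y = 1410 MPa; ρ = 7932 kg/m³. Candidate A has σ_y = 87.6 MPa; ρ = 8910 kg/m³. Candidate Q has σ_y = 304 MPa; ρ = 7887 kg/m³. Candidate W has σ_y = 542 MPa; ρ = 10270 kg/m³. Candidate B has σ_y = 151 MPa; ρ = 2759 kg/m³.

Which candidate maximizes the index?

Evaluate M for each candidate:
  candidate S: M = 15.9×10⁻³
  candidate B: M = 10.3×10⁻³
  candidate W: M = 6.47×10⁻³
  candidate Q: M = 5.73×10⁻³
  candidate A: M = 2.21×10⁻³
Highest index: candidate S.

candidate S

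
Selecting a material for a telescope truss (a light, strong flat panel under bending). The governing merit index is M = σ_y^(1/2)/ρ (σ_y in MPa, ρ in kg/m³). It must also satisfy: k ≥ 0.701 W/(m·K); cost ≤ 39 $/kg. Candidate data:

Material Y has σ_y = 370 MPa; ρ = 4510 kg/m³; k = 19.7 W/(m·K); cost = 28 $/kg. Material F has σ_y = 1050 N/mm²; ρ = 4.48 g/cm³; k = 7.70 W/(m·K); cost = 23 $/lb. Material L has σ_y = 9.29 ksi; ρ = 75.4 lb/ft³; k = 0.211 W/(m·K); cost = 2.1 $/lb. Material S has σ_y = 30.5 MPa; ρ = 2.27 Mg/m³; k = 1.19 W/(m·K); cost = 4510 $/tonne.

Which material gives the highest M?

material Y

Screen on constraints: k ≥ 0.701 W/(m·K); cost ≤ 39 $/kg. Survivors: material Y, material S.
In SI units:
  material Y: σ_y = 370.0 MPa, ρ = 4510 kg/m³
  material S: σ_y = 30.50 MPa, ρ = 2270 kg/m³
  material Y: M = 4.27×10⁻³
  material S: M = 2.43×10⁻³
The maximum is for material Y.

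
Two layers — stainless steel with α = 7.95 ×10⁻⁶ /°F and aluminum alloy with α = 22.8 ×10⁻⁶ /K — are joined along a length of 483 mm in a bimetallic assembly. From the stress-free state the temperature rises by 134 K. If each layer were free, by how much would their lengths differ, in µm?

stainless steel: α = 7.95×10⁻⁶/°F × 9/5 = 14.3×10⁻⁶/K.
Δα = |14.3 − 22.8|×10⁻⁶/K = 8.49×10⁻⁶/K.
ΔL_mismatch = Δα·L·ΔT = 8.49×10⁻⁶ × 483.0 mm × 134.0 K = 549 µm.

549 µm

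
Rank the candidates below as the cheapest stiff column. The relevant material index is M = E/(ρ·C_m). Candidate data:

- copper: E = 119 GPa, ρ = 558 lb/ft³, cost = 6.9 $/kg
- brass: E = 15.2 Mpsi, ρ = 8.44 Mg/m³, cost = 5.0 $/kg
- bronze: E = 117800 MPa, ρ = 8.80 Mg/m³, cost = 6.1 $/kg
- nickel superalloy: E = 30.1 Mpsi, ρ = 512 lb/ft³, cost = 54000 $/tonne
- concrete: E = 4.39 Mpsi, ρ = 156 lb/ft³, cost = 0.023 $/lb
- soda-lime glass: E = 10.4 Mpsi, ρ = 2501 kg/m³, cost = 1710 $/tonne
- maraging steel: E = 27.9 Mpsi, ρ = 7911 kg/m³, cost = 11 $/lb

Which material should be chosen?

concrete

Putting every candidate on a common basis:
  copper: E = 119.0 GPa, ρ = 8938 kg/m³, cost = 6.900 $/kg
  brass: E = 104.8 GPa, ρ = 8440 kg/m³, cost = 5.000 $/kg
  bronze: E = 117.8 GPa, ρ = 8800 kg/m³, cost = 6.100 $/kg
  nickel superalloy: E = 207.5 GPa, ρ = 8201 kg/m³, cost = 54.00 $/kg
  concrete: E = 30.27 GPa, ρ = 2499 kg/m³, cost = 0.05071 $/kg
  soda-lime glass: E = 71.71 GPa, ρ = 2501 kg/m³, cost = 1.710 $/kg
  maraging steel: E = 192.4 GPa, ρ = 7911 kg/m³, cost = 24.25 $/kg
  concrete: M = 239 MN·m per $
  soda-lime glass: M = 16.8 MN·m per $
  brass: M = 2.48 MN·m per $
  bronze: M = 2.19 MN·m per $
  copper: M = 1.93 MN·m per $
  maraging steel: M = 1.00 MN·m per $
  nickel superalloy: M = 0.469 MN·m per $
Highest index: concrete.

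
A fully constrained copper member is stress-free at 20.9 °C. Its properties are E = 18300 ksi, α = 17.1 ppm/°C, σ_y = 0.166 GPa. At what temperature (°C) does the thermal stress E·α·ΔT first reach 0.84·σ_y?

85.5 °C

E = 18300 ksi = 126.2 GPa.
σ_y = 0.166 GPa = 166.0 MPa.
E·α·ΔT = 139.4 MPa ⇒ ΔT = 139.4 / (126.2×10³ × 17.1×10⁻⁶) = 64.63 K.
T = 20.9 + 64.63 = 85.53 °C.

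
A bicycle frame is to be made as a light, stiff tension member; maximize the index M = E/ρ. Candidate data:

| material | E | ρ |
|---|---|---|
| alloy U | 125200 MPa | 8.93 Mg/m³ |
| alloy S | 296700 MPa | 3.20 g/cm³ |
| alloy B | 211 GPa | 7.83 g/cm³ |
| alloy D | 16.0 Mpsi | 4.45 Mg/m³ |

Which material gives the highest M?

alloy S

Normalizing units and computing the index:
  alloy U: E = 125.2 GPa, ρ = 8930 kg/m³
  alloy S: E = 296.7 GPa, ρ = 3200 kg/m³
  alloy B: E = 211.0 GPa, ρ = 7830 kg/m³
  alloy D: E = 110.3 GPa, ρ = 4450 kg/m³
  alloy S: M = 92.7 MN·m/kg
  alloy B: M = 26.9 MN·m/kg
  alloy D: M = 24.8 MN·m/kg
  alloy U: M = 14.0 MN·m/kg
Alloy S ranks first.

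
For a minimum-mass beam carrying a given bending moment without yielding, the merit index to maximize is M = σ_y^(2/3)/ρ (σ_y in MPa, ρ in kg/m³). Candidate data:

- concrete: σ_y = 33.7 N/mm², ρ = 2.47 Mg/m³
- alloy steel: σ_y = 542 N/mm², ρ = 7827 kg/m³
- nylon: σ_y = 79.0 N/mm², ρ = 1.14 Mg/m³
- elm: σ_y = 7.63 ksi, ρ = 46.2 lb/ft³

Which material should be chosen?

Normalizing units and computing the index:
  concrete: σ_y = 33.70 MPa, ρ = 2470 kg/m³
  alloy steel: σ_y = 542.0 MPa, ρ = 7827 kg/m³
  nylon: σ_y = 79.00 MPa, ρ = 1140 kg/m³
  elm: σ_y = 52.61 MPa, ρ = 740.1 kg/m³
  elm: M = 19.0×10⁻³
  nylon: M = 16.2×10⁻³
  alloy steel: M = 8.49×10⁻³
  concrete: M = 4.22×10⁻³
Elm has the largest M.

elm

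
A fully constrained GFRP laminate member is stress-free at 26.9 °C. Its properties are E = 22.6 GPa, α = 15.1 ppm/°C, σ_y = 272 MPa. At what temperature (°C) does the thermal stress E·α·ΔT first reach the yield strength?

E·α·ΔT = 272.0 MPa ⇒ ΔT = 272.0 / (22.60×10³ × 15.1×10⁻⁶) = 797.0 K.
T = 26.9 + 797.0 = 823.9 °C.

824 °C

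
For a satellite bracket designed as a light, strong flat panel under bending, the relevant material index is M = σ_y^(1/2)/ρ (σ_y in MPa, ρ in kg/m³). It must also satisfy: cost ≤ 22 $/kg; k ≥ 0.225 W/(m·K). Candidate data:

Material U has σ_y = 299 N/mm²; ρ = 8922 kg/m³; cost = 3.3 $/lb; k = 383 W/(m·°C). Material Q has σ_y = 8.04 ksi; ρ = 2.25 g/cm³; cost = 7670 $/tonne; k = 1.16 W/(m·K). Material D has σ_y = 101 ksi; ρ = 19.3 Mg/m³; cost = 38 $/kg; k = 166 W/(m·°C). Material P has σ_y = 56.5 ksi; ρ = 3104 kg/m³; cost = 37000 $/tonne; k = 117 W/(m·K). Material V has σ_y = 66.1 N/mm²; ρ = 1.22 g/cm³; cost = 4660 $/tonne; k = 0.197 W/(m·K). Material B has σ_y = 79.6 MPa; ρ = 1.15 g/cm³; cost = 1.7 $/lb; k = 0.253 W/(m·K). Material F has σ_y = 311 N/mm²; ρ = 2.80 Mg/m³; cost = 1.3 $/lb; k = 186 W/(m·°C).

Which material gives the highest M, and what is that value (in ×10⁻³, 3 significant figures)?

Screen on constraints: cost ≤ 22 $/kg; k ≥ 0.225 W/(m·K). Survivors: material U, material Q, material B, material F.
Convert each candidate to consistent units, then evaluate M:
  material U: σ_y = 299.0 MPa, ρ = 8922 kg/m³
  material Q: σ_y = 55.43 MPa, ρ = 2250 kg/m³
  material B: σ_y = 79.60 MPa, ρ = 1150 kg/m³
  material F: σ_y = 311.0 MPa, ρ = 2800 kg/m³
  material B: M = 7.76×10⁻³
  material F: M = 6.30×10⁻³
  material Q: M = 3.31×10⁻³
  material U: M = 1.94×10⁻³
Material B has the largest M.

material B, M = 7.76×10⁻³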